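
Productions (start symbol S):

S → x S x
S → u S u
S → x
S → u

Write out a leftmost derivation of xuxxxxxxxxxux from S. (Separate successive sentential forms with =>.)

S=>xSx=>xuSux=>xuxSxux=>xuxxSxxux=>xuxxxSxxxux=>xuxxxxSxxxxux=>xuxxxxxxxxxux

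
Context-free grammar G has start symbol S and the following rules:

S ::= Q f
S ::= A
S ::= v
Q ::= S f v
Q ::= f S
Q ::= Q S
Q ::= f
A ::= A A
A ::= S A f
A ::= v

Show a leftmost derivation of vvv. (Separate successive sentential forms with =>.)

S=>A=>AA=>vA=>vAA=>vvA=>vvv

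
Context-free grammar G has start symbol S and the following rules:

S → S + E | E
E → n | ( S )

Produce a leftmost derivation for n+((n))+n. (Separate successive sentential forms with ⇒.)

S ⇒ S+E   [S → S + E]
S+E ⇒ S+E+E   [S → S + E]
S+E+E ⇒ E+E+E   [S → E]
E+E+E ⇒ n+E+E   [E → n]
n+E+E ⇒ n+(S)+E   [E → ( S )]
n+(S)+E ⇒ n+(E)+E   [S → E]
n+(E)+E ⇒ n+((S))+E   [E → ( S )]
n+((S))+E ⇒ n+((E))+E   [S → E]
n+((E))+E ⇒ n+((n))+E   [E → n]
n+((n))+E ⇒ n+((n))+n   [E → n]

S ⇒ S+E ⇒ S+E+E ⇒ E+E+E ⇒ n+E+E ⇒ n+(S)+E ⇒ n+(E)+E ⇒ n+((S))+E ⇒ n+((E))+E ⇒ n+((n))+E ⇒ n+((n))+n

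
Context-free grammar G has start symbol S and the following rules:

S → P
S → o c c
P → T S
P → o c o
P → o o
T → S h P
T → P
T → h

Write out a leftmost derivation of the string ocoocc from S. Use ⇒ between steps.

S ⇒ P ⇒ TS ⇒ PS ⇒ ocoS ⇒ ocoocc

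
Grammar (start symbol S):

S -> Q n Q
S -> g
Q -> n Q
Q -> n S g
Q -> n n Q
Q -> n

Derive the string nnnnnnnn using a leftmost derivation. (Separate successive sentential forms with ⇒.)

S ⇒ QnQ ⇒ nnQnQ ⇒ nnnnQnQ ⇒ nnnnnnQ ⇒ nnnnnnnQ ⇒ nnnnnnnn

S ⇒ QnQ   [S -> Q n Q]
QnQ ⇒ nnQnQ   [Q -> n n Q]
nnQnQ ⇒ nnnnQnQ   [Q -> n n Q]
nnnnQnQ ⇒ nnnnnnQ   [Q -> n]
nnnnnnQ ⇒ nnnnnnnQ   [Q -> n Q]
nnnnnnnQ ⇒ nnnnnnnn   [Q -> n]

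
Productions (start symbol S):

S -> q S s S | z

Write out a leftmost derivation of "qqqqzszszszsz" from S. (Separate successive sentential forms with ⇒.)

S⇒qSsS⇒qqSsSsS⇒qqqSsSsSsS⇒qqqqSsSsSsSsS⇒qqqqzsSsSsSsS⇒qqqqzszsSsSsS⇒qqqqzszszsSsS⇒qqqqzszszszsS⇒qqqqzszszszsz

S ⇒ qSsS   [S -> q S s S]
qSsS ⇒ qqSsSsS   [S -> q S s S]
qqSsSsS ⇒ qqqSsSsSsS   [S -> q S s S]
qqqSsSsSsS ⇒ qqqqSsSsSsSsS   [S -> q S s S]
qqqqSsSsSsSsS ⇒ qqqqzsSsSsSsS   [S -> z]
qqqqzsSsSsSsS ⇒ qqqqzszsSsSsS   [S -> z]
qqqqzszsSsSsS ⇒ qqqqzszszsSsS   [S -> z]
qqqqzszszsSsS ⇒ qqqqzszszszsS   [S -> z]
qqqqzszszszsS ⇒ qqqqzszszszsz   [S -> z]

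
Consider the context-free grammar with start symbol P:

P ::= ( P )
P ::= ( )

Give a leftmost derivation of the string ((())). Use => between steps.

P=>(P)=>((P))=>((()))

P => (P)   [P ::= ( P )]
(P) => ((P))   [P ::= ( P )]
((P)) => ((()))   [P ::= ( )]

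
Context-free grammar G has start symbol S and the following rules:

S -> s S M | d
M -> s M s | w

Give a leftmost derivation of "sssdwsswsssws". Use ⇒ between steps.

S ⇒ sSM ⇒ ssSMM ⇒ sssSMMM ⇒ sssdMMM ⇒ sssdwMM ⇒ sssdwsMsM ⇒ sssdwssMssM ⇒ sssdwsswssM ⇒ sssdwsswsssMs ⇒ sssdwsswsssws

S ⇒ sSM   [S -> s S M]
sSM ⇒ ssSMM   [S -> s S M]
ssSMM ⇒ sssSMMM   [S -> s S M]
sssSMMM ⇒ sssdMMM   [S -> d]
sssdMMM ⇒ sssdwMM   [M -> w]
sssdwMM ⇒ sssdwsMsM   [M -> s M s]
sssdwsMsM ⇒ sssdwssMssM   [M -> s M s]
sssdwssMssM ⇒ sssdwsswssM   [M -> w]
sssdwsswssM ⇒ sssdwsswsssMs   [M -> s M s]
sssdwsswsssMs ⇒ sssdwsswsssws   [M -> w]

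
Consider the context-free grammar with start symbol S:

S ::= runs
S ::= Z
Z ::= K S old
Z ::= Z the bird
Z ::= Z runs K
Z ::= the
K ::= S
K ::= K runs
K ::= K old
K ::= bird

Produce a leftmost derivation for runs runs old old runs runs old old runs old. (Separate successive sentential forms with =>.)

S => Z => K S old => K old S old => K old old S old => K runs old old S old => K runs runs old old S old => K old runs runs old old S old => K old old runs runs old old S old => K runs old old runs runs old old S old => S runs old old runs runs old old S old => runs runs old old runs runs old old S old => runs runs old old runs runs old old runs old

S => Z   [S ::= Z]
Z => K S old   [Z ::= K S old]
K S old => K old S old   [K ::= K old]
K old S old => K old old S old   [K ::= K old]
K old old S old => K runs old old S old   [K ::= K runs]
K runs old old S old => K runs runs old old S old   [K ::= K runs]
K runs runs old old S old => K old runs runs old old S old   [K ::= K old]
K old runs runs old old S old => K old old runs runs old old S old   [K ::= K old]
K old old runs runs old old S old => K runs old old runs runs old old S old   [K ::= K runs]
K runs old old runs runs old old S old => S runs old old runs runs old old S old   [K ::= S]
S runs old old runs runs old old S old => runs runs old old runs runs old old S old   [S ::= runs]
runs runs old old runs runs old old S old => runs runs old old runs runs old old runs old   [S ::= runs]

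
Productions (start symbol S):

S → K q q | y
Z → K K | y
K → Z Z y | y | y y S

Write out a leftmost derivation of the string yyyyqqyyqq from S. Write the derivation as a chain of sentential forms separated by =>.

S => Kqq   [S → K q q]
Kqq => ZZyqq   [K → Z Z y]
ZZyqq => yZyqq   [Z → y]
yZyqq => yKKyqq   [Z → K K]
yKKyqq => yyySKyqq   [K → y y S]
yyySKyqq => yyyKqqKyqq   [S → K q q]
yyyKqqKyqq => yyyyqqKyqq   [K → y]
yyyyqqKyqq => yyyyqqyyqq   [K → y]

S => Kqq => ZZyqq => yZyqq => yKKyqq => yyySKyqq => yyyKqqKyqq => yyyyqqKyqq => yyyyqqyyqq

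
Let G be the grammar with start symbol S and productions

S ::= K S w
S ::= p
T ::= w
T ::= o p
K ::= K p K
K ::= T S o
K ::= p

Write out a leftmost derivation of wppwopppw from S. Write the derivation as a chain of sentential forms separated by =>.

S => KSw => KpKSw => TSopKSw => wSopKSw => wKSwopKSw => wpSwopKSw => wppwopKSw => wppwoppSw => wppwopppw

S => KSw   [S ::= K S w]
KSw => KpKSw   [K ::= K p K]
KpKSw => TSopKSw   [K ::= T S o]
TSopKSw => wSopKSw   [T ::= w]
wSopKSw => wKSwopKSw   [S ::= K S w]
wKSwopKSw => wpSwopKSw   [K ::= p]
wpSwopKSw => wppwopKSw   [S ::= p]
wppwopKSw => wppwoppSw   [K ::= p]
wppwoppSw => wppwopppw   [S ::= p]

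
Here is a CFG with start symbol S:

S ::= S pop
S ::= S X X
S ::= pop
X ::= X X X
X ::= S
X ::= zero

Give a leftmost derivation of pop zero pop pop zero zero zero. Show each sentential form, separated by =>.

S => S X X => S X X X X => pop X X X X => pop zero X X X => pop zero S X X => pop zero S X X X X => pop zero pop X X X X => pop zero pop S X X X => pop zero pop pop X X X => pop zero pop pop zero X X => pop zero pop pop zero zero X => pop zero pop pop zero zero zero

S => S X X   [S ::= S X X]
S X X => S X X X X   [S ::= S X X]
S X X X X => pop X X X X   [S ::= pop]
pop X X X X => pop zero X X X   [X ::= zero]
pop zero X X X => pop zero S X X   [X ::= S]
pop zero S X X => pop zero S X X X X   [S ::= S X X]
pop zero S X X X X => pop zero pop X X X X   [S ::= pop]
pop zero pop X X X X => pop zero pop S X X X   [X ::= S]
pop zero pop S X X X => pop zero pop pop X X X   [S ::= pop]
pop zero pop pop X X X => pop zero pop pop zero X X   [X ::= zero]
pop zero pop pop zero X X => pop zero pop pop zero zero X   [X ::= zero]
pop zero pop pop zero zero X => pop zero pop pop zero zero zero   [X ::= zero]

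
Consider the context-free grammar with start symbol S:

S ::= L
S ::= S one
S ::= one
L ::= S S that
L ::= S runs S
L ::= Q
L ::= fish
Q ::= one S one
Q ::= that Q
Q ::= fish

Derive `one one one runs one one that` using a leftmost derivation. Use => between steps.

S => L => S S that => S one S that => one one S that => one one L that => one one S runs S that => one one one runs S that => one one one runs S one that => one one one runs one one that

S => L   [S ::= L]
L => S S that   [L ::= S S that]
S S that => S one S that   [S ::= S one]
S one S that => one one S that   [S ::= one]
one one S that => one one L that   [S ::= L]
one one L that => one one S runs S that   [L ::= S runs S]
one one S runs S that => one one one runs S that   [S ::= one]
one one one runs S that => one one one runs S one that   [S ::= S one]
one one one runs S one that => one one one runs one one that   [S ::= one]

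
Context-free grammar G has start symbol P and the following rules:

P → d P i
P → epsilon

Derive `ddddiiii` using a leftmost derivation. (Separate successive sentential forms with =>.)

P => dPi => ddPii => dddPiii => ddddPiiii => ddddiiii

P => dPi   [P → d P i]
dPi => ddPii   [P → d P i]
ddPii => dddPiii   [P → d P i]
dddPiii => ddddPiiii   [P → d P i]
ddddPiiii => ddddiiii   [P → epsilon]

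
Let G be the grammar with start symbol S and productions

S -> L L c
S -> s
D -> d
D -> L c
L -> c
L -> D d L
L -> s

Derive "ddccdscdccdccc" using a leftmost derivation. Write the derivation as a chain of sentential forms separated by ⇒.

S⇒LLc⇒DdLLc⇒LcdLLc⇒DdLcdLLc⇒LcdLcdLLc⇒DdLcdLcdLLc⇒LcdLcdLcdLLc⇒DdLcdLcdLcdLLc⇒ddLcdLcdLcdLLc⇒ddccdLcdLcdLLc⇒ddccdscdLcdLLc⇒ddccdscdccdLLc⇒ddccdscdccdcLc⇒ddccdscdccdccc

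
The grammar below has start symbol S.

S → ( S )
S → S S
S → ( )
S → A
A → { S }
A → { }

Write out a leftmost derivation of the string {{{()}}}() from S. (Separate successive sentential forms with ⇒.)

S ⇒ SS   [S → S S]
SS ⇒ AS   [S → A]
AS ⇒ {S}S   [A → { S }]
{S}S ⇒ {A}S   [S → A]
{A}S ⇒ {{S}}S   [A → { S }]
{{S}}S ⇒ {{A}}S   [S → A]
{{A}}S ⇒ {{{S}}}S   [A → { S }]
{{{S}}}S ⇒ {{{()}}}S   [S → ( )]
{{{()}}}S ⇒ {{{()}}}()   [S → ( )]

S ⇒ SS ⇒ AS ⇒ {S}S ⇒ {A}S ⇒ {{S}}S ⇒ {{A}}S ⇒ {{{S}}}S ⇒ {{{()}}}S ⇒ {{{()}}}()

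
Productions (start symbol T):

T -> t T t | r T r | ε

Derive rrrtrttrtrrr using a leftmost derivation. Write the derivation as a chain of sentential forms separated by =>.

T => rTr => rrTrr => rrrTrrr => rrrtTtrrr => rrrtrTrtrrr => rrrtrtTtrtrrr => rrrtrttrtrrr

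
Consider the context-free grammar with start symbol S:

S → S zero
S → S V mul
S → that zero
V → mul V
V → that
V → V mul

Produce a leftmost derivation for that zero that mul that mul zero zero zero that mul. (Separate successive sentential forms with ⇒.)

S ⇒ S V mul ⇒ S zero V mul ⇒ S zero zero V mul ⇒ S zero zero zero V mul ⇒ S V mul zero zero zero V mul ⇒ S V mul V mul zero zero zero V mul ⇒ that zero V mul V mul zero zero zero V mul ⇒ that zero that mul V mul zero zero zero V mul ⇒ that zero that mul that mul zero zero zero V mul ⇒ that zero that mul that mul zero zero zero that mul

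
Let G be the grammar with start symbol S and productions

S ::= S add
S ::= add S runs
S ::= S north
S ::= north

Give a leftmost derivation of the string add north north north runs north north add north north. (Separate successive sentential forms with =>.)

S => S north => S north north => S add north north => S north add north north => S north north add north north => add S runs north north add north north => add S north runs north north add north north => add S north north runs north north add north north => add north north north runs north north add north north

S => S north   [S ::= S north]
S north => S north north   [S ::= S north]
S north north => S add north north   [S ::= S add]
S add north north => S north add north north   [S ::= S north]
S north add north north => S north north add north north   [S ::= S north]
S north north add north north => add S runs north north add north north   [S ::= add S runs]
add S runs north north add north north => add S north runs north north add north north   [S ::= S north]
add S north runs north north add north north => add S north north runs north north add north north   [S ::= S north]
add S north north runs north north add north north => add north north north runs north north add north north   [S ::= north]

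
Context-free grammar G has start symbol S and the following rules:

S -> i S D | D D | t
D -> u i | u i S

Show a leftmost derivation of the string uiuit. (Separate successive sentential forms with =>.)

S => DD => uiD => uiuiS => uiuit

S => DD   [S -> D D]
DD => uiD   [D -> u i]
uiD => uiuiS   [D -> u i S]
uiuiS => uiuit   [S -> t]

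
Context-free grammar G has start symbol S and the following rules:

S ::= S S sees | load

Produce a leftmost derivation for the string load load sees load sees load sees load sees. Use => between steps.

S => S S sees   [S ::= S S sees]
S S sees => S S sees S sees   [S ::= S S sees]
S S sees S sees => S S sees S sees S sees   [S ::= S S sees]
S S sees S sees S sees => S S sees S sees S sees S sees   [S ::= S S sees]
S S sees S sees S sees S sees => load S sees S sees S sees S sees   [S ::= load]
load S sees S sees S sees S sees => load load sees S sees S sees S sees   [S ::= load]
load load sees S sees S sees S sees => load load sees load sees S sees S sees   [S ::= load]
load load sees load sees S sees S sees => load load sees load sees load sees S sees   [S ::= load]
load load sees load sees load sees S sees => load load sees load sees load sees load sees   [S ::= load]

S => S S sees => S S sees S sees => S S sees S sees S sees => S S sees S sees S sees S sees => load S sees S sees S sees S sees => load load sees S sees S sees S sees => load load sees load sees S sees S sees => load load sees load sees load sees S sees => load load sees load sees load sees load sees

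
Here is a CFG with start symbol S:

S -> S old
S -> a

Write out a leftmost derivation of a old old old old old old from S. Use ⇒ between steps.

S ⇒ S old   [S -> S old]
S old ⇒ S old old   [S -> S old]
S old old ⇒ S old old old   [S -> S old]
S old old old ⇒ S old old old old   [S -> S old]
S old old old old ⇒ S old old old old old   [S -> S old]
S old old old old old ⇒ S old old old old old old   [S -> S old]
S old old old old old old ⇒ a old old old old old old   [S -> a]

S ⇒ S old ⇒ S old old ⇒ S old old old ⇒ S old old old old ⇒ S old old old old old ⇒ S old old old old old old ⇒ a old old old old old old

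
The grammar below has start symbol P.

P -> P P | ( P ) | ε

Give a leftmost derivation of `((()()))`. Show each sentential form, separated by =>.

P => PP => (P)P => ((P))P => ((PP))P => (((P)P))P => ((()P))P => ((()(P)))P => ((()()))P => ((()()))

P => PP   [P -> P P]
PP => (P)P   [P -> ( P )]
(P)P => ((P))P   [P -> ( P )]
((P))P => ((PP))P   [P -> P P]
((PP))P => (((P)P))P   [P -> ( P )]
(((P)P))P => ((()P))P   [P -> ε]
((()P))P => ((()(P)))P   [P -> ( P )]
((()(P)))P => ((()()))P   [P -> ε]
((()()))P => ((()()))   [P -> ε]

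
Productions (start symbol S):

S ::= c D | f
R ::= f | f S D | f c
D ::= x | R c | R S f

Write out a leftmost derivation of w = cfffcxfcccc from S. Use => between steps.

S => cD   [S ::= c D]
cD => cRc   [D ::= R c]
cRc => cfSDc   [R ::= f S D]
cfSDc => cffDc   [S ::= f]
cffDc => cffRcc   [D ::= R c]
cffRcc => cfffSDcc   [R ::= f S D]
cfffSDcc => cfffcDDcc   [S ::= c D]
cfffcDDcc => cfffcxDcc   [D ::= x]
cfffcxDcc => cfffcxRccc   [D ::= R c]
cfffcxRccc => cfffcxfcccc   [R ::= f c]

S => cD => cRc => cfSDc => cffDc => cffRcc => cfffSDcc => cfffcDDcc => cfffcxDcc => cfffcxRccc => cfffcxfcccc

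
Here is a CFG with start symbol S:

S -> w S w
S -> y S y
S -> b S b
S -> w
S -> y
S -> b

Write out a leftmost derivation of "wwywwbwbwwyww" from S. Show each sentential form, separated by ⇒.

S ⇒ wSw   [S -> w S w]
wSw ⇒ wwSww   [S -> w S w]
wwSww ⇒ wwySyww   [S -> y S y]
wwySyww ⇒ wwywSwyww   [S -> w S w]
wwywSwyww ⇒ wwywwSwwyww   [S -> w S w]
wwywwSwwyww ⇒ wwywwbSbwwyww   [S -> b S b]
wwywwbSbwwyww ⇒ wwywwbwbwwyww   [S -> w]

S ⇒ wSw ⇒ wwSww ⇒ wwySyww ⇒ wwywSwyww ⇒ wwywwSwwyww ⇒ wwywwbSbwwyww ⇒ wwywwbwbwwyww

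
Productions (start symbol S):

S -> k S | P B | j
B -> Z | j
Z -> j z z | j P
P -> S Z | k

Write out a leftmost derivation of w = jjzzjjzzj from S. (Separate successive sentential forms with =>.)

S => PB => SZB => PBZB => SZBZB => jZBZB => jjzzBZB => jjzzjZB => jjzzjjzzB => jjzzjjzzj

S => PB   [S -> P B]
PB => SZB   [P -> S Z]
SZB => PBZB   [S -> P B]
PBZB => SZBZB   [P -> S Z]
SZBZB => jZBZB   [S -> j]
jZBZB => jjzzBZB   [Z -> j z z]
jjzzBZB => jjzzjZB   [B -> j]
jjzzjZB => jjzzjjzzB   [Z -> j z z]
jjzzjjzzB => jjzzjjzzj   [B -> j]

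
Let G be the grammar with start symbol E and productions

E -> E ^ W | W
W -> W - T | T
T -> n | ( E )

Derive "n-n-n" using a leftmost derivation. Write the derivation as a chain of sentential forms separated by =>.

E=>W=>W-T=>W-T-T=>T-T-T=>n-T-T=>n-n-T=>n-n-n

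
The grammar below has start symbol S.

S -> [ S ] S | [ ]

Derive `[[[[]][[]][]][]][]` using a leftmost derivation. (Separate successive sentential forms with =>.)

S => [S]S => [[S]S]S => [[[S]S]S]S => [[[[]]S]S]S => [[[[]][S]S]S]S => [[[[]][[]]S]S]S => [[[[]][[]][]]S]S => [[[[]][[]][]][]]S => [[[[]][[]][]][]][]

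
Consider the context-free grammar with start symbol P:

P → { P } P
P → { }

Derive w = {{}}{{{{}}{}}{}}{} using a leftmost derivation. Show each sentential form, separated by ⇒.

P ⇒ {P}P   [P → { P } P]
{P}P ⇒ {{}}P   [P → { }]
{{}}P ⇒ {{}}{P}P   [P → { P } P]
{{}}{P}P ⇒ {{}}{{P}P}P   [P → { P } P]
{{}}{{P}P}P ⇒ {{}}{{{P}P}P}P   [P → { P } P]
{{}}{{{P}P}P}P ⇒ {{}}{{{{}}P}P}P   [P → { }]
{{}}{{{{}}P}P}P ⇒ {{}}{{{{}}{}}P}P   [P → { }]
{{}}{{{{}}{}}P}P ⇒ {{}}{{{{}}{}}{}}P   [P → { }]
{{}}{{{{}}{}}{}}P ⇒ {{}}{{{{}}{}}{}}{}   [P → { }]

P⇒{P}P⇒{{}}P⇒{{}}{P}P⇒{{}}{{P}P}P⇒{{}}{{{P}P}P}P⇒{{}}{{{{}}P}P}P⇒{{}}{{{{}}{}}P}P⇒{{}}{{{{}}{}}{}}P⇒{{}}{{{{}}{}}{}}{}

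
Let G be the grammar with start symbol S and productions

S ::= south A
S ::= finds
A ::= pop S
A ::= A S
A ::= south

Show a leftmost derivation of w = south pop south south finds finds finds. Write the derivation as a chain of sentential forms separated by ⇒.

S ⇒ south A ⇒ south A S ⇒ south A S S ⇒ south pop S S S ⇒ south pop south A S S ⇒ south pop south A S S S ⇒ south pop south south S S S ⇒ south pop south south finds S S ⇒ south pop south south finds finds S ⇒ south pop south south finds finds finds

S ⇒ south A   [S ::= south A]
south A ⇒ south A S   [A ::= A S]
south A S ⇒ south A S S   [A ::= A S]
south A S S ⇒ south pop S S S   [A ::= pop S]
south pop S S S ⇒ south pop south A S S   [S ::= south A]
south pop south A S S ⇒ south pop south A S S S   [A ::= A S]
south pop south A S S S ⇒ south pop south south S S S   [A ::= south]
south pop south south S S S ⇒ south pop south south finds S S   [S ::= finds]
south pop south south finds S S ⇒ south pop south south finds finds S   [S ::= finds]
south pop south south finds finds S ⇒ south pop south south finds finds finds   [S ::= finds]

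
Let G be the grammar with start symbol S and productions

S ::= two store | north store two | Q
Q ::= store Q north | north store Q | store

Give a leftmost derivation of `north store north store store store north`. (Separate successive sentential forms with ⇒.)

S ⇒ Q ⇒ north store Q ⇒ north store north store Q ⇒ north store north store store Q north ⇒ north store north store store store north

S ⇒ Q   [S ::= Q]
Q ⇒ north store Q   [Q ::= north store Q]
north store Q ⇒ north store north store Q   [Q ::= north store Q]
north store north store Q ⇒ north store north store store Q north   [Q ::= store Q north]
north store north store store Q north ⇒ north store north store store store north   [Q ::= store]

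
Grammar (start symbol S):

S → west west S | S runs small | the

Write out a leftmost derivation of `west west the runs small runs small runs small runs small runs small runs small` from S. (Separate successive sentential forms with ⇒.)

S ⇒ S runs small ⇒ west west S runs small ⇒ west west S runs small runs small ⇒ west west S runs small runs small runs small ⇒ west west S runs small runs small runs small runs small ⇒ west west S runs small runs small runs small runs small runs small ⇒ west west S runs small runs small runs small runs small runs small runs small ⇒ west west the runs small runs small runs small runs small runs small runs small

S ⇒ S runs small   [S → S runs small]
S runs small ⇒ west west S runs small   [S → west west S]
west west S runs small ⇒ west west S runs small runs small   [S → S runs small]
west west S runs small runs small ⇒ west west S runs small runs small runs small   [S → S runs small]
west west S runs small runs small runs small ⇒ west west S runs small runs small runs small runs small   [S → S runs small]
west west S runs small runs small runs small runs small ⇒ west west S runs small runs small runs small runs small runs small   [S → S runs small]
west west S runs small runs small runs small runs small runs small ⇒ west west S runs small runs small runs small runs small runs small runs small   [S → S runs small]
west west S runs small runs small runs small runs small runs small runs small ⇒ west west the runs small runs small runs small runs small runs small runs small   [S → the]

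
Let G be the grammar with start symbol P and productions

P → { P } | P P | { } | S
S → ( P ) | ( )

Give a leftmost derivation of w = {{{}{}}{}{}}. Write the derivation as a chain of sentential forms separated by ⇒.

P ⇒ {P} ⇒ {PP} ⇒ {PPP} ⇒ {{P}PP} ⇒ {{PP}PP} ⇒ {{{}P}PP} ⇒ {{{}{}}PP} ⇒ {{{}{}}{}P} ⇒ {{{}{}}{}{}}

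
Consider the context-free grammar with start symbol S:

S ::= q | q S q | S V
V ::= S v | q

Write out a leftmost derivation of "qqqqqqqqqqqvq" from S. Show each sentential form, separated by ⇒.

S ⇒ qSq ⇒ qSVq ⇒ qqVq ⇒ qqSvq ⇒ qqSVvq ⇒ qqqSqVvq ⇒ qqqSVqVvq ⇒ qqqqSqVqVvq ⇒ qqqqqSqqVqVvq ⇒ qqqqqqqqVqVvq ⇒ qqqqqqqqqqVvq ⇒ qqqqqqqqqqqvq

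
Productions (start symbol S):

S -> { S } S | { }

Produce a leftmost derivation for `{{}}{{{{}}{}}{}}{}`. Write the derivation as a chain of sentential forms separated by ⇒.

S ⇒ {S}S   [S -> { S } S]
{S}S ⇒ {{}}S   [S -> { }]
{{}}S ⇒ {{}}{S}S   [S -> { S } S]
{{}}{S}S ⇒ {{}}{{S}S}S   [S -> { S } S]
{{}}{{S}S}S ⇒ {{}}{{{S}S}S}S   [S -> { S } S]
{{}}{{{S}S}S}S ⇒ {{}}{{{{}}S}S}S   [S -> { }]
{{}}{{{{}}S}S}S ⇒ {{}}{{{{}}{}}S}S   [S -> { }]
{{}}{{{{}}{}}S}S ⇒ {{}}{{{{}}{}}{}}S   [S -> { }]
{{}}{{{{}}{}}{}}S ⇒ {{}}{{{{}}{}}{}}{}   [S -> { }]

S ⇒ {S}S ⇒ {{}}S ⇒ {{}}{S}S ⇒ {{}}{{S}S}S ⇒ {{}}{{{S}S}S}S ⇒ {{}}{{{{}}S}S}S ⇒ {{}}{{{{}}{}}S}S ⇒ {{}}{{{{}}{}}{}}S ⇒ {{}}{{{{}}{}}{}}{}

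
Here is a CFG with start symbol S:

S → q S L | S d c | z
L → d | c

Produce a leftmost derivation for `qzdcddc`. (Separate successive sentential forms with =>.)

S=>Sdc=>qSLdc=>qSdcLdc=>qzdcLdc=>qzdcddc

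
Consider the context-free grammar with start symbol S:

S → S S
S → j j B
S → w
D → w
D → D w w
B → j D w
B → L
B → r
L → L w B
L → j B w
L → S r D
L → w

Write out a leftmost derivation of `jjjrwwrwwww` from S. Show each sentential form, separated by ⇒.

S ⇒ SS   [S → S S]
SS ⇒ SSS   [S → S S]
SSS ⇒ SSSS   [S → S S]
SSSS ⇒ SSSSS   [S → S S]
SSSSS ⇒ jjBSSSS   [S → j j B]
jjBSSSS ⇒ jjLSSSS   [B → L]
jjLSSSS ⇒ jjLwBSSSS   [L → L w B]
jjLwBSSSS ⇒ jjjBwwBSSSS   [L → j B w]
jjjBwwBSSSS ⇒ jjjrwwBSSSS   [B → r]
jjjrwwBSSSS ⇒ jjjrwwrSSSS   [B → r]
jjjrwwrSSSS ⇒ jjjrwwrwSSS   [S → w]
jjjrwwrwSSS ⇒ jjjrwwrwwSS   [S → w]
jjjrwwrwwSS ⇒ jjjrwwrwwwS   [S → w]
jjjrwwrwwwS ⇒ jjjrwwrwwww   [S → w]

S⇒SS⇒SSS⇒SSSS⇒SSSSS⇒jjBSSSS⇒jjLSSSS⇒jjLwBSSSS⇒jjjBwwBSSSS⇒jjjrwwBSSSS⇒jjjrwwrSSSS⇒jjjrwwrwSSS⇒jjjrwwrwwSS⇒jjjrwwrwwwS⇒jjjrwwrwwww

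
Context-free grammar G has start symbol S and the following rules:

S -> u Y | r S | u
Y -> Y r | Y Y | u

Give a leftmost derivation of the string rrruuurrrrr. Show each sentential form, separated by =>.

S=>rS=>rrS=>rrrS=>rrruY=>rrruYr=>rrruYrr=>rrruYrrr=>rrruYYrrr=>rrruuYrrr=>rrruuYrrrr=>rrruuYrrrrr=>rrruuurrrrr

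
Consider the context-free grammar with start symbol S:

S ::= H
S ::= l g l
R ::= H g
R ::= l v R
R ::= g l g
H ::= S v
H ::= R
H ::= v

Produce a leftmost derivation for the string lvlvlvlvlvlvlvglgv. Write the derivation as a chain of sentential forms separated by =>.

S => H => Sv => Hv => Rv => lvRv => lvlvRv => lvlvlvRv => lvlvlvlvRv => lvlvlvlvlvRv => lvlvlvlvlvlvRv => lvlvlvlvlvlvlvRv => lvlvlvlvlvlvlvglgv

S => H   [S ::= H]
H => Sv   [H ::= S v]
Sv => Hv   [S ::= H]
Hv => Rv   [H ::= R]
Rv => lvRv   [R ::= l v R]
lvRv => lvlvRv   [R ::= l v R]
lvlvRv => lvlvlvRv   [R ::= l v R]
lvlvlvRv => lvlvlvlvRv   [R ::= l v R]
lvlvlvlvRv => lvlvlvlvlvRv   [R ::= l v R]
lvlvlvlvlvRv => lvlvlvlvlvlvRv   [R ::= l v R]
lvlvlvlvlvlvRv => lvlvlvlvlvlvlvRv   [R ::= l v R]
lvlvlvlvlvlvlvRv => lvlvlvlvlvlvlvglgv   [R ::= g l g]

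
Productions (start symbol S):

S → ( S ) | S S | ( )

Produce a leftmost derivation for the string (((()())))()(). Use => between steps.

S=>SS=>SSS=>(S)SS=>((S))SS=>(((S)))SS=>(((SS)))SS=>(((()S)))SS=>(((()())))SS=>(((()())))()S=>(((()())))()()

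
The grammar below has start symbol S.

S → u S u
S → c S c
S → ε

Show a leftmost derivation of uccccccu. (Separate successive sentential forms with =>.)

S => uSu => ucScu => uccSccu => ucccScccu => uccccccu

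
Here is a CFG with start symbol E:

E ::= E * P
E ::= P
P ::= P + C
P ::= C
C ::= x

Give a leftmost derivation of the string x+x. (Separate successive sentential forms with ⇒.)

E ⇒ P ⇒ P+C ⇒ C+C ⇒ x+C ⇒ x+x

E ⇒ P   [E ::= P]
P ⇒ P+C   [P ::= P + C]
P+C ⇒ C+C   [P ::= C]
C+C ⇒ x+C   [C ::= x]
x+C ⇒ x+x   [C ::= x]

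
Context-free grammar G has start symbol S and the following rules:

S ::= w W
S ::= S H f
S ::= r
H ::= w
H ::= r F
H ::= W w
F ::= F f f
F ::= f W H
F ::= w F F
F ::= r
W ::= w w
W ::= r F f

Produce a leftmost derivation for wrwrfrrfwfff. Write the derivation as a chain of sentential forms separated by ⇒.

S ⇒ wW ⇒ wrFf ⇒ wrwFFf ⇒ wrwrFf ⇒ wrwrFfff ⇒ wrwrfWHfff ⇒ wrwrfrFfHfff ⇒ wrwrfrrfHfff ⇒ wrwrfrrfwfff

S ⇒ wW   [S ::= w W]
wW ⇒ wrFf   [W ::= r F f]
wrFf ⇒ wrwFFf   [F ::= w F F]
wrwFFf ⇒ wrwrFf   [F ::= r]
wrwrFf ⇒ wrwrFfff   [F ::= F f f]
wrwrFfff ⇒ wrwrfWHfff   [F ::= f W H]
wrwrfWHfff ⇒ wrwrfrFfHfff   [W ::= r F f]
wrwrfrFfHfff ⇒ wrwrfrrfHfff   [F ::= r]
wrwrfrrfHfff ⇒ wrwrfrrfwfff   [H ::= w]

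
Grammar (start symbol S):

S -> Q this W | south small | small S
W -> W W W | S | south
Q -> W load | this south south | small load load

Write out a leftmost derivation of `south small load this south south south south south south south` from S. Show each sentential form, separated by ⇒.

S ⇒ Q this W   [S -> Q this W]
Q this W ⇒ W load this W   [Q -> W load]
W load this W ⇒ S load this W   [W -> S]
S load this W ⇒ south small load this W   [S -> south small]
south small load this W ⇒ south small load this W W W   [W -> W W W]
south small load this W W W ⇒ south small load this W W W W W   [W -> W W W]
south small load this W W W W W ⇒ south small load this W W W W W W W   [W -> W W W]
south small load this W W W W W W W ⇒ south small load this south W W W W W W   [W -> south]
south small load this south W W W W W W ⇒ south small load this south south W W W W W   [W -> south]
south small load this south south W W W W W ⇒ south small load this south south south W W W W   [W -> south]
south small load this south south south W W W W ⇒ south small load this south south south south W W W   [W -> south]
south small load this south south south south W W W ⇒ south small load this south south south south south W W   [W -> south]
south small load this south south south south south W W ⇒ south small load this south south south south south south W   [W -> south]
south small load this south south south south south south W ⇒ south small load this south south south south south south south   [W -> south]

S ⇒ Q this W ⇒ W load this W ⇒ S load this W ⇒ south small load this W ⇒ south small load this W W W ⇒ south small load this W W W W W ⇒ south small load this W W W W W W W ⇒ south small load this south W W W W W W ⇒ south small load this south south W W W W W ⇒ south small load this south south south W W W W ⇒ south small load this south south south south W W W ⇒ south small load this south south south south south W W ⇒ south small load this south south south south south south W ⇒ south small load this south south south south south south south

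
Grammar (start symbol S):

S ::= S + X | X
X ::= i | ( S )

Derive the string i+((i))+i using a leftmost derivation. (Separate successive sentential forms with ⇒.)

S⇒S+X⇒S+X+X⇒X+X+X⇒i+X+X⇒i+(S)+X⇒i+(X)+X⇒i+((S))+X⇒i+((X))+X⇒i+((i))+X⇒i+((i))+i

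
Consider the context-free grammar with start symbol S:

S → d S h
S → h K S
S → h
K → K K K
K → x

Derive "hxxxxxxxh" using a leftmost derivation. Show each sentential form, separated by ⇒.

S ⇒ hKS   [S → h K S]
hKS ⇒ hKKKS   [K → K K K]
hKKKS ⇒ hKKKKKS   [K → K K K]
hKKKKKS ⇒ hKKKKKKKS   [K → K K K]
hKKKKKKKS ⇒ hxKKKKKKS   [K → x]
hxKKKKKKS ⇒ hxxKKKKKS   [K → x]
hxxKKKKKS ⇒ hxxxKKKKS   [K → x]
hxxxKKKKS ⇒ hxxxxKKKS   [K → x]
hxxxxKKKS ⇒ hxxxxxKKS   [K → x]
hxxxxxKKS ⇒ hxxxxxxKS   [K → x]
hxxxxxxKS ⇒ hxxxxxxxS   [K → x]
hxxxxxxxS ⇒ hxxxxxxxh   [S → h]

S⇒hKS⇒hKKKS⇒hKKKKKS⇒hKKKKKKKS⇒hxKKKKKKS⇒hxxKKKKKS⇒hxxxKKKKS⇒hxxxxKKKS⇒hxxxxxKKS⇒hxxxxxxKS⇒hxxxxxxxS⇒hxxxxxxxh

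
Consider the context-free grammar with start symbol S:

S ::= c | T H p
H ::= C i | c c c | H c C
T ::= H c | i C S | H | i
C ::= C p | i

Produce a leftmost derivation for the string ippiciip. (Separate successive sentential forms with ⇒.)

S ⇒ THp ⇒ HcHp ⇒ CicHp ⇒ CpicHp ⇒ CppicHp ⇒ ippicHp ⇒ ippicCip ⇒ ippiciip

S ⇒ THp   [S ::= T H p]
THp ⇒ HcHp   [T ::= H c]
HcHp ⇒ CicHp   [H ::= C i]
CicHp ⇒ CpicHp   [C ::= C p]
CpicHp ⇒ CppicHp   [C ::= C p]
CppicHp ⇒ ippicHp   [C ::= i]
ippicHp ⇒ ippicCip   [H ::= C i]
ippicCip ⇒ ippiciip   [C ::= i]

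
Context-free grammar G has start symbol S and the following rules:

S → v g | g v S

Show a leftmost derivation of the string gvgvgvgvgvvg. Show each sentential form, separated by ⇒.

S ⇒ gvS ⇒ gvgvS ⇒ gvgvgvS ⇒ gvgvgvgvS ⇒ gvgvgvgvgvS ⇒ gvgvgvgvgvvg

S ⇒ gvS   [S → g v S]
gvS ⇒ gvgvS   [S → g v S]
gvgvS ⇒ gvgvgvS   [S → g v S]
gvgvgvS ⇒ gvgvgvgvS   [S → g v S]
gvgvgvgvS ⇒ gvgvgvgvgvS   [S → g v S]
gvgvgvgvgvS ⇒ gvgvgvgvgvvg   [S → v g]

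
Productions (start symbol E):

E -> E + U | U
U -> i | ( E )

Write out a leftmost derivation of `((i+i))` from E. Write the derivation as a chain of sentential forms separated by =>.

E=>U=>(E)=>(U)=>((E))=>((E+U))=>((U+U))=>((i+U))=>((i+i))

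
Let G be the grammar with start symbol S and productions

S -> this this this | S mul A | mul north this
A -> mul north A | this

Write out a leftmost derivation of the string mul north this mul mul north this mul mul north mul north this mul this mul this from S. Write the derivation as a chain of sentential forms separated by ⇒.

S ⇒ S mul A   [S -> S mul A]
S mul A ⇒ S mul A mul A   [S -> S mul A]
S mul A mul A ⇒ S mul A mul A mul A   [S -> S mul A]
S mul A mul A mul A ⇒ S mul A mul A mul A mul A   [S -> S mul A]
S mul A mul A mul A mul A ⇒ mul north this mul A mul A mul A mul A   [S -> mul north this]
mul north this mul A mul A mul A mul A ⇒ mul north this mul mul north A mul A mul A mul A   [A -> mul north A]
mul north this mul mul north A mul A mul A mul A ⇒ mul north this mul mul north this mul A mul A mul A   [A -> this]
mul north this mul mul north this mul A mul A mul A ⇒ mul north this mul mul north this mul mul north A mul A mul A   [A -> mul north A]
mul north this mul mul north this mul mul north A mul A mul A ⇒ mul north this mul mul north this mul mul north mul north A mul A mul A   [A -> mul north A]
mul north this mul mul north this mul mul north mul north A mul A mul A ⇒ mul north this mul mul north this mul mul north mul north this mul A mul A   [A -> this]
mul north this mul mul north this mul mul north mul north this mul A mul A ⇒ mul north this mul mul north this mul mul north mul north this mul this mul A   [A -> this]
mul north this mul mul north this mul mul north mul north this mul this mul A ⇒ mul north this mul mul north this mul mul north mul north this mul this mul this   [A -> this]

S ⇒ S mul A ⇒ S mul A mul A ⇒ S mul A mul A mul A ⇒ S mul A mul A mul A mul A ⇒ mul north this mul A mul A mul A mul A ⇒ mul north this mul mul north A mul A mul A mul A ⇒ mul north this mul mul north this mul A mul A mul A ⇒ mul north this mul mul north this mul mul north A mul A mul A ⇒ mul north this mul mul north this mul mul north mul north A mul A mul A ⇒ mul north this mul mul north this mul mul north mul north this mul A mul A ⇒ mul north this mul mul north this mul mul north mul north this mul this mul A ⇒ mul north this mul mul north this mul mul north mul north this mul this mul this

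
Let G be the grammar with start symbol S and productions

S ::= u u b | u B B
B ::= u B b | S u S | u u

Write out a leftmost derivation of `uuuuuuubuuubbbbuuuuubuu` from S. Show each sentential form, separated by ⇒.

S ⇒ uBB ⇒ uSuSB ⇒ uuBBuSB ⇒ uuuBbBuSB ⇒ uuuuBbbBuSB ⇒ uuuuuBbbbBuSB ⇒ uuuuuSuSbbbBuSB ⇒ uuuuuuubuSbbbBuSB ⇒ uuuuuuubuuubbbbBuSB ⇒ uuuuuuubuuubbbbuuuSB ⇒ uuuuuuubuuubbbbuuuuubB ⇒ uuuuuuubuuubbbbuuuuubuu

S ⇒ uBB   [S ::= u B B]
uBB ⇒ uSuSB   [B ::= S u S]
uSuSB ⇒ uuBBuSB   [S ::= u B B]
uuBBuSB ⇒ uuuBbBuSB   [B ::= u B b]
uuuBbBuSB ⇒ uuuuBbbBuSB   [B ::= u B b]
uuuuBbbBuSB ⇒ uuuuuBbbbBuSB   [B ::= u B b]
uuuuuBbbbBuSB ⇒ uuuuuSuSbbbBuSB   [B ::= S u S]
uuuuuSuSbbbBuSB ⇒ uuuuuuubuSbbbBuSB   [S ::= u u b]
uuuuuuubuSbbbBuSB ⇒ uuuuuuubuuubbbbBuSB   [S ::= u u b]
uuuuuuubuuubbbbBuSB ⇒ uuuuuuubuuubbbbuuuSB   [B ::= u u]
uuuuuuubuuubbbbuuuSB ⇒ uuuuuuubuuubbbbuuuuubB   [S ::= u u b]
uuuuuuubuuubbbbuuuuubB ⇒ uuuuuuubuuubbbbuuuuubuu   [B ::= u u]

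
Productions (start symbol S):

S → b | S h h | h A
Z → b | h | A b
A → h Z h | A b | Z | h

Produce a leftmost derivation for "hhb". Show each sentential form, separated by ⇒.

S ⇒ hA   [S → h A]
hA ⇒ hAb   [A → A b]
hAb ⇒ hZb   [A → Z]
hZb ⇒ hhb   [Z → h]

S⇒hA⇒hAb⇒hZb⇒hhb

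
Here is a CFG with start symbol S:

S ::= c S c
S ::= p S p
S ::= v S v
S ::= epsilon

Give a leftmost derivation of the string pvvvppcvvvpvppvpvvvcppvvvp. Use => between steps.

S => pSp   [S ::= p S p]
pSp => pvSvp   [S ::= v S v]
pvSvp => pvvSvvp   [S ::= v S v]
pvvSvvp => pvvvSvvvp   [S ::= v S v]
pvvvSvvvp => pvvvpSpvvvp   [S ::= p S p]
pvvvpSpvvvp => pvvvppSppvvvp   [S ::= p S p]
pvvvppSppvvvp => pvvvppcScppvvvp   [S ::= c S c]
pvvvppcScppvvvp => pvvvppcvSvcppvvvp   [S ::= v S v]
pvvvppcvSvcppvvvp => pvvvppcvvSvvcppvvvp   [S ::= v S v]
pvvvppcvvSvvcppvvvp => pvvvppcvvvSvvvcppvvvp   [S ::= v S v]
pvvvppcvvvSvvvcppvvvp => pvvvppcvvvpSpvvvcppvvvp   [S ::= p S p]
pvvvppcvvvpSpvvvcppvvvp => pvvvppcvvvpvSvpvvvcppvvvp   [S ::= v S v]
pvvvppcvvvpvSvpvvvcppvvvp => pvvvppcvvvpvpSpvpvvvcppvvvp   [S ::= p S p]
pvvvppcvvvpvpSpvpvvvcppvvvp => pvvvppcvvvpvppvpvvvcppvvvp   [S ::= epsilon]

S=>pSp=>pvSvp=>pvvSvvp=>pvvvSvvvp=>pvvvpSpvvvp=>pvvvppSppvvvp=>pvvvppcScppvvvp=>pvvvppcvSvcppvvvp=>pvvvppcvvSvvcppvvvp=>pvvvppcvvvSvvvcppvvvp=>pvvvppcvvvpSpvvvcppvvvp=>pvvvppcvvvpvSvpvvvcppvvvp=>pvvvppcvvvpvpSpvpvvvcppvvvp=>pvvvppcvvvpvppvpvvvcppvvvp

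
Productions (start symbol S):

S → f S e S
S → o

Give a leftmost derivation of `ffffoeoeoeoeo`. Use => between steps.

S => fSeS => ffSeSeS => fffSeSeSeS => ffffSeSeSeSeS => ffffoeSeSeSeS => ffffoeoeSeSeS => ffffoeoeoeSeS => ffffoeoeoeoeS => ffffoeoeoeoeo

S => fSeS   [S → f S e S]
fSeS => ffSeSeS   [S → f S e S]
ffSeSeS => fffSeSeSeS   [S → f S e S]
fffSeSeSeS => ffffSeSeSeSeS   [S → f S e S]
ffffSeSeSeSeS => ffffoeSeSeSeS   [S → o]
ffffoeSeSeSeS => ffffoeoeSeSeS   [S → o]
ffffoeoeSeSeS => ffffoeoeoeSeS   [S → o]
ffffoeoeoeSeS => ffffoeoeoeoeS   [S → o]
ffffoeoeoeoeS => ffffoeoeoeoeo   [S → o]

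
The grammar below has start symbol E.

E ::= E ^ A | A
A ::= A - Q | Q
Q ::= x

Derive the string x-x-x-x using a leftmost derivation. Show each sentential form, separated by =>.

E => A => A-Q => A-Q-Q => A-Q-Q-Q => Q-Q-Q-Q => x-Q-Q-Q => x-x-Q-Q => x-x-x-Q => x-x-x-x

E => A   [E ::= A]
A => A-Q   [A ::= A - Q]
A-Q => A-Q-Q   [A ::= A - Q]
A-Q-Q => A-Q-Q-Q   [A ::= A - Q]
A-Q-Q-Q => Q-Q-Q-Q   [A ::= Q]
Q-Q-Q-Q => x-Q-Q-Q   [Q ::= x]
x-Q-Q-Q => x-x-Q-Q   [Q ::= x]
x-x-Q-Q => x-x-x-Q   [Q ::= x]
x-x-x-Q => x-x-x-x   [Q ::= x]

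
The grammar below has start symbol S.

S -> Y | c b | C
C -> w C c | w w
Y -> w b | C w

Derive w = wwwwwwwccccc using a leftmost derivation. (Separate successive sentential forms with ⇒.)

S ⇒ C   [S -> C]
C ⇒ wCc   [C -> w C c]
wCc ⇒ wwCcc   [C -> w C c]
wwCcc ⇒ wwwCccc   [C -> w C c]
wwwCccc ⇒ wwwwCcccc   [C -> w C c]
wwwwCcccc ⇒ wwwwwCccccc   [C -> w C c]
wwwwwCccccc ⇒ wwwwwwwccccc   [C -> w w]

S⇒C⇒wCc⇒wwCcc⇒wwwCccc⇒wwwwCcccc⇒wwwwwCccccc⇒wwwwwwwccccc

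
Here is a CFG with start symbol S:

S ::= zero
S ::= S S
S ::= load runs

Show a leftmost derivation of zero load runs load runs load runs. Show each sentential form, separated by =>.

S => S S => zero S => zero S S => zero load runs S => zero load runs S S => zero load runs load runs S => zero load runs load runs load runs

S => S S   [S ::= S S]
S S => zero S   [S ::= zero]
zero S => zero S S   [S ::= S S]
zero S S => zero load runs S   [S ::= load runs]
zero load runs S => zero load runs S S   [S ::= S S]
zero load runs S S => zero load runs load runs S   [S ::= load runs]
zero load runs load runs S => zero load runs load runs load runs   [S ::= load runs]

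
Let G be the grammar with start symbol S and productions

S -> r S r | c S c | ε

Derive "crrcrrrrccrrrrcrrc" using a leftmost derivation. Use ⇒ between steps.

S ⇒ cSc ⇒ crSrc ⇒ crrSrrc ⇒ crrcScrrc ⇒ crrcrSrcrrc ⇒ crrcrrSrrcrrc ⇒ crrcrrrSrrrcrrc ⇒ crrcrrrrSrrrrcrrc ⇒ crrcrrrrcScrrrrcrrc ⇒ crrcrrrrccrrrrcrrc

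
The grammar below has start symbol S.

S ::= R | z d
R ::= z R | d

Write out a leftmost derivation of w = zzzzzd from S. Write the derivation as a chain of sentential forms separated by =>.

S => R => zR => zzR => zzzR => zzzzR => zzzzzR => zzzzzd

S => R   [S ::= R]
R => zR   [R ::= z R]
zR => zzR   [R ::= z R]
zzR => zzzR   [R ::= z R]
zzzR => zzzzR   [R ::= z R]
zzzzR => zzzzzR   [R ::= z R]
zzzzzR => zzzzzd   [R ::= d]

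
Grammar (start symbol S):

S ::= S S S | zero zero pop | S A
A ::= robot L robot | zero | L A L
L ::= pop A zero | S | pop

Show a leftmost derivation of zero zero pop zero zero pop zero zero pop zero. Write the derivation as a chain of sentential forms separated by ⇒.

S ⇒ S A   [S ::= S A]
S A ⇒ S S S A   [S ::= S S S]
S S S A ⇒ zero zero pop S S A   [S ::= zero zero pop]
zero zero pop S S A ⇒ zero zero pop zero zero pop S A   [S ::= zero zero pop]
zero zero pop zero zero pop S A ⇒ zero zero pop zero zero pop zero zero pop A   [S ::= zero zero pop]
zero zero pop zero zero pop zero zero pop A ⇒ zero zero pop zero zero pop zero zero pop zero   [A ::= zero]

S ⇒ S A ⇒ S S S A ⇒ zero zero pop S S A ⇒ zero zero pop zero zero pop S A ⇒ zero zero pop zero zero pop zero zero pop A ⇒ zero zero pop zero zero pop zero zero pop zero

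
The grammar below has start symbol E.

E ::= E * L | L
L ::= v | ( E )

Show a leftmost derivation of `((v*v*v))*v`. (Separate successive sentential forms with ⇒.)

E ⇒ E*L ⇒ L*L ⇒ (E)*L ⇒ (L)*L ⇒ ((E))*L ⇒ ((E*L))*L ⇒ ((E*L*L))*L ⇒ ((L*L*L))*L ⇒ ((v*L*L))*L ⇒ ((v*v*L))*L ⇒ ((v*v*v))*L ⇒ ((v*v*v))*v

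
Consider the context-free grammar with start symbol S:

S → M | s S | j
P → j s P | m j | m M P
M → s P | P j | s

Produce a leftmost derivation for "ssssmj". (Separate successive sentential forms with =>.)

S => sS => ssS => sssS => sssM => ssssP => ssssmj

S => sS   [S → s S]
sS => ssS   [S → s S]
ssS => sssS   [S → s S]
sssS => sssM   [S → M]
sssM => ssssP   [M → s P]
ssssP => ssssmj   [P → m j]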